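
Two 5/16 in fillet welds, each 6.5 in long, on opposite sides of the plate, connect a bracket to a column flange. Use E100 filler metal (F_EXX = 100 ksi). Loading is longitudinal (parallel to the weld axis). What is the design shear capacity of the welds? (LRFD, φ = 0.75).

Effective throat t_e = 0.707 × 0.3125 = 0.2209 in.
Total length L = 13 in; A_we = 0.2209 × 13 = 2.872 in².
F_nw = 0.6 F_EXX = 0.6 × 100 = 60 ksi.
φR_n = 0.75 × 60 × 2.872 = 129.2 kips.

φR_n ≈ 129 kips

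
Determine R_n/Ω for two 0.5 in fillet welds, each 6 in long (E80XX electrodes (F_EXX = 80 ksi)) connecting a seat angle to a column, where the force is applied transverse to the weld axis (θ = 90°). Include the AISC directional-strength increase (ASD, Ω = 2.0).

R_n/Ω ≈ 153 kips

t_e = 0.707 × 0.5 = 0.3535 in; A_we = 0.3535 × 12 = 4.242 in².
Directional factor: 1.0 + 0.5 sin^1.5(90°) = 1.5.
F_nw = 0.6 × 80 × 1.5 = 72 ksi.
R_n/Ω = (72 × 4.242) / 2.0 = 152.7 kips.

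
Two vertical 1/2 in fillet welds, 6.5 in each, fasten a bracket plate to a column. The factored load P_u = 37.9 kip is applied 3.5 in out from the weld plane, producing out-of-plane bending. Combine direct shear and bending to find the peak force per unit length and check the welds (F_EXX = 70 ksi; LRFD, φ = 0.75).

f_max ≈ 9.86 kip/in; adequate

L_w = 2 × 6.5 = 13 in; section modulus (unit throat) S = 2 × L²/6 = 14.08 in².
Direct shear f_v = P/L_w = 37.9/13 = 2.915 kip/in.
Moment M = P × e = 37.9 × 3.5 = 132.65 kip·in; bending f_b = M/S = 9.419 kip/in.
f_max = √(f_v² + f_b²) = √(2.915² + 9.419²) = 9.86 kip/in.
φr_n = 0.75 × 0.6 × 70 × (0.707 × 0.5) = 11.14 kip/in → adequate.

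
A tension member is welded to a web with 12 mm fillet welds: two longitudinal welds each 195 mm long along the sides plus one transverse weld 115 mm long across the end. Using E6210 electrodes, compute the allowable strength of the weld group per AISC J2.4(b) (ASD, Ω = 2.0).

E62XX → F_EXX = 620 MPa.
t_e = 0.707 × 12 = 8.484 mm.
R_nwl = 0.6 × 620 × 8.484 × 390 × 10⁻³ = 1231 kN (longitudinal, 2 welds).
R_nwt = 0.6 × 620 × 8.484 × 115 × 10⁻³ = 362.9 kN (transverse, base value).
(i) R_nwl + R_nwt = 1594 kN; (ii) 0.85 R_nwl + 1.5 R_nwt = 1591 kN.
R_n = max = 1594 kN [governs: (i)]; R_n/Ω = 796.9 kN.

R_n/Ω ≈ 797 kN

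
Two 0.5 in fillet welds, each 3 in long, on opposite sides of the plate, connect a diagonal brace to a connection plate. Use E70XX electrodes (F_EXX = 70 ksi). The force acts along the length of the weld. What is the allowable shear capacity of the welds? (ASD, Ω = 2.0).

Effective throat t_e = 0.707 × 0.5 = 0.3535 in.
Total length L = 6 in; A_we = 0.3535 × 6 = 2.121 in².
F_nw = 0.6 F_EXX = 0.6 × 70 = 42 ksi.
R_n = 42 × 2.121 = 89.08 kip; R_n/Ω = 89.08/2.0 = 44.54 kip.

R_n/Ω ≈ 44.5 kip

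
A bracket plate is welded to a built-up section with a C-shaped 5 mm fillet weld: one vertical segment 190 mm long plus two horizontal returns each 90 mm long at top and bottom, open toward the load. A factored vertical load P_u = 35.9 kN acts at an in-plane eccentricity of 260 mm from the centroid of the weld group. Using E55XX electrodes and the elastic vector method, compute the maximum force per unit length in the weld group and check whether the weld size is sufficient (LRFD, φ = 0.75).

f_max ≈ 498 N/mm; adequate

E55XX → F_EXX = 550 MPa.
Total weld length L_w = 370 mm. Treat welds as unit-width lines.
Centroid: x̄ = 2×90×45 / 370 = 21.89 mm from the vertical weld.
Polar moment about centroid: J = I_x + I_y = [190³/12 + 2×90×95²] + [190×21.89² + 2(90³/12 + 90×23.11²)] = 2505000 mm³.
Direct shear f_v = P/L_w = 35.9×10³ / 370 = 97.03 N/mm (vertical).
Torsion M = P·e = 35.9×10³ × 260 = 9334000 N·mm.
Critical point at (x, y) = (68.11, 95) from centroid. f_tx = M·y/J = 354 N/mm; f_ty = M·x/J = 253.8 N/mm.
Resultant f_max = √[f_tx² + (f_v + f_ty)²] = √[354² + (97.03 + 253.8)²] = 498.4 N/mm.
Capacity per unit length: φr_n = 0.75 × 0.6 × 550 × (0.707 × 5) = 874.9 N/mm.
498.4 ≤ 874.9 → adequate.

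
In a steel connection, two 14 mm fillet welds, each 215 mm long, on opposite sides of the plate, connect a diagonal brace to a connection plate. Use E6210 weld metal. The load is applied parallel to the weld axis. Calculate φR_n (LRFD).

φR_n ≈ 1190 kN

E62XX → F_EXX = 620 MPa.
Effective throat t_e = 0.707 × 14 = 9.898 mm.
Total length L = 430 mm; A_we = 9.898 × 430 = 4256 mm².
F_nw = 0.6 F_EXX = 0.6 × 620 = 372 MPa.
φR_n = 0.75 × 372 × 4256 × 10⁻³ = 1187 kN.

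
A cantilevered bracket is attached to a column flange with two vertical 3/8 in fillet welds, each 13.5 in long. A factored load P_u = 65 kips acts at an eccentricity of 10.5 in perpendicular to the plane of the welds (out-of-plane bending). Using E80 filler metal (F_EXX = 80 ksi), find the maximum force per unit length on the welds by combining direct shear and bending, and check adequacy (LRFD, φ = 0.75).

f_max ≈ 11.5 kip/in; NOT adequate

L_w = 2 × 13.5 = 27 in; section modulus (unit throat) S = 2 × L²/6 = 60.75 in².
Direct shear f_v = P/L_w = 65/27 = 2.407 kip/in.
Moment M = P × e = 65 × 10.5 = 682.5 kip·in; bending f_b = M/S = 11.23 kip/in.
f_max = √(f_v² + f_b²) = √(2.407² + 11.23²) = 11.49 kip/in.
φr_n = 0.75 × 0.6 × 80 × (0.707 × 0.375) = 9.544 kip/in → NOT adequate.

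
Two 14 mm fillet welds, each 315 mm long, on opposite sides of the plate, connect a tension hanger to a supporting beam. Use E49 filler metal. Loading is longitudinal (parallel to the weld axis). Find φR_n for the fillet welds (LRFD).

φR_n ≈ 1370 kN

E49XX → F_EXX = 490 MPa.
Effective throat t_e = 0.707 × 14 = 9.898 mm.
Total length L = 630 mm; A_we = 9.898 × 630 = 6236 mm².
F_nw = 0.6 F_EXX = 0.6 × 490 = 294 MPa.
φR_n = 0.75 × 294 × 6236 × 10⁻³ = 1375 kN.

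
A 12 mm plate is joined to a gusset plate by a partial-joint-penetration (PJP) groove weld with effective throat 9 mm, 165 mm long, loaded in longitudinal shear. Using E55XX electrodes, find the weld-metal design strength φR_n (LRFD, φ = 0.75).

φR_n ≈ 368 kN

E55XX → F_EXX = 550 MPa.
Effective throat (given) t_e = 9 mm.
A_we = 9 × 165 = 1485 mm².
F_nw = 0.6 F_EXX = 330 MPa.
φR_n = 0.75 × 330 × 1485 × 10⁻³ = 367.5 kN.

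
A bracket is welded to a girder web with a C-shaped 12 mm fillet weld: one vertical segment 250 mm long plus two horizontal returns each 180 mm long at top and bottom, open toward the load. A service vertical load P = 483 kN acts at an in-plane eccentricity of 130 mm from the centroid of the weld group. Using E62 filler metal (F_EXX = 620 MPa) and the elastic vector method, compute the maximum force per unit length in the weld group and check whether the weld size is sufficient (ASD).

Total weld length L_w = 610 mm. Treat welds as unit-width lines.
Centroid: x̄ = 2×180×90 / 610 = 53.11 mm from the vertical weld.
Polar moment about centroid: J = I_x + I_y = [250³/12 + 2×180×125²] + [250×53.11² + 2(180³/12 + 180×36.89²)] = 9094000 mm³.
Direct shear f_v = P/L_w = 483×10³ / 610 = 791.8 N/mm (vertical).
Torsion M = P·e = 483×10³ × 130 = 62790000 N·mm.
Critical point at (x, y) = (126.9, 125) from centroid. f_tx = M·y/J = 863.1 N/mm; f_ty = M·x/J = 876.1 N/mm.
Resultant f_max = √[f_tx² + (f_v + f_ty)²] = √[863.1² + (791.8 + 876.1)²] = 1878 N/mm.
Capacity per unit length: r_n/Ω = (1/2.0) × 0.6 × 620 × (0.707 × 12) = 1578 N/mm.
1878 > 1578 → NOT adequate.

f_max ≈ 1880 N/mm; NOT adequate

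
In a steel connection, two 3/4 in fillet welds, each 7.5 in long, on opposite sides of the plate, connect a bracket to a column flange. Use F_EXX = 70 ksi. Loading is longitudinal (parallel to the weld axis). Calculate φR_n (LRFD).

Effective throat t_e = 0.707 × 0.75 = 0.5302 in.
Total length L = 15 in; A_we = 0.5302 × 15 = 7.954 in².
F_nw = 0.6 F_EXX = 0.6 × 70 = 42 ksi.
φR_n = 0.75 × 42 × 7.954 = 250.5 kips.

φR_n ≈ 251 kips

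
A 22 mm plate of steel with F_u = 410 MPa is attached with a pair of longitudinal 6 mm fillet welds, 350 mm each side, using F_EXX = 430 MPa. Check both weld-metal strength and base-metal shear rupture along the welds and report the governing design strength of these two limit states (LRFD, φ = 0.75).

t_e = 0.707 × 6 = 4.242 mm; L = 700 mm.
Weld metal: φR_n = 0.75 × 0.6 × 430 × 4.242 × 700 × 10⁻³ = 574.6 kN.
Base metal (shear rupture): φR_n = 0.75 × 0.6 × 410 × 22 × 700 × 10⁻³ = 2841 kN.
Governing: weld metal.

φR_n ≈ 575 kN (weld metal governs)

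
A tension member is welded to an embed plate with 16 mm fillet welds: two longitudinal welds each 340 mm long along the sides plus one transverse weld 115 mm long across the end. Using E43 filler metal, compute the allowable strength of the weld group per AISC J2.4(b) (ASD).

E43XX → F_EXX = 430 MPa.
t_e = 0.707 × 16 = 11.31 mm.
R_nwl = 0.6 × 430 × 11.31 × 680 × 10⁻³ = 1985 kN (longitudinal, 2 welds).
R_nwt = 0.6 × 430 × 11.31 × 115 × 10⁻³ = 335.6 kN (transverse, base value).
(i) R_nwl + R_nwt = 2320 kN; (ii) 0.85 R_nwl + 1.5 R_nwt = 2190 kN.
R_n = max = 2320 kN [governs: (i)]; R_n/Ω = 1160 kN.

R_n/Ω ≈ 1160 kN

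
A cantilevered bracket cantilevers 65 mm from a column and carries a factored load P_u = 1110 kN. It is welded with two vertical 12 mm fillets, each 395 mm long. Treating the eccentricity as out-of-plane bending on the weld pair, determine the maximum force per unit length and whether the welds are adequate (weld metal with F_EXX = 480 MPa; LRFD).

L_w = 2 × 395 = 790 mm; section modulus (unit throat) S = 2 × L²/6 = 52010 mm².
Direct shear f_v = P/L_w = 1110×10³/790 = 1405 N/mm.
Moment M = P × e = 1110×10³ × 65 = 72150000 N·mm; bending f_b = M/S = 1387 N/mm.
f_max = √(f_v² + f_b²) = √(1405² + 1387²) = 1975 N/mm.
φr_n = 0.75 × 0.6 × 480 × (0.707 × 12) = 1833 N/mm → NOT adequate.

f_max ≈ 1970 N/mm; NOT adequate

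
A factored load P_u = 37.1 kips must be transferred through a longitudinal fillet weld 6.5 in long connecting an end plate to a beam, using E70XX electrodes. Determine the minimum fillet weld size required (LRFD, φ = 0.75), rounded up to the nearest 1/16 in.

w = 5/16 in

E70XX → F_EXX = 70 ksi.
Total weld length L = 6.5 in.
Required throat t_e = P_u / (φ × 0.6 F_EXX × L) = 37.1 / (0.75 × 0.6 × 70 × 6.5) = 0.1812 in.
Required leg w = t_e / 0.707 = 0.2563 in → use 5/16 in.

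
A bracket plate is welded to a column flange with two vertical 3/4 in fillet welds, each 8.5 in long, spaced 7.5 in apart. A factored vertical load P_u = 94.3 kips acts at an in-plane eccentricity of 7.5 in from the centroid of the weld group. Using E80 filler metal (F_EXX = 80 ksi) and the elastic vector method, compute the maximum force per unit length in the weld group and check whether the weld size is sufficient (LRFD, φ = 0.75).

f_max ≈ 16 kip/in; adequate

Total weld length L_w = 17 in. Treat welds as unit-width lines.
Polar moment about centroid: J = 2[d³/12 + d(b/2)²] = 2[8.5³/12 + 8.5×3.75²] = 341.4 in³.
Direct shear f_v = P/L_w = 94.3 / 17 = 5.547 kip/in (vertical).
Torsion M = P·e = 94.3 × 7.5 = 707.25 kip·in.
Critical point at (x, y) = (3.75, 4.25) from centroid. f_tx = M·y/J = 8.804 kip/in; f_ty = M·x/J = 7.768 kip/in.
Resultant f_max = √[f_tx² + (f_v + f_ty)²] = √[8.804² + (5.547 + 7.768)²] = 15.96 kip/in.
Capacity per unit length: φr_n = 0.75 × 0.6 × 80 × (0.707 × 0.75) = 19.09 kip/in.
15.96 ≤ 19.09 → adequate.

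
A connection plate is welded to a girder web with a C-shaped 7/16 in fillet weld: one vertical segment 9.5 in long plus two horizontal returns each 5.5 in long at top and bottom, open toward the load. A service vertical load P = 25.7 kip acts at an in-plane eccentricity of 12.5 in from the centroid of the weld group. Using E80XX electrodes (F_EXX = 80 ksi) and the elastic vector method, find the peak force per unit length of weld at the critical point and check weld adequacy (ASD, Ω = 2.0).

f_max ≈ 6.07 kip/in; adequate

Total weld length L_w = 20.5 in. Treat welds as unit-width lines.
Centroid: x̄ = 2×5.5×2.75 / 20.5 = 1.476 in from the vertical weld.
Polar moment about centroid: J = I_x + I_y = [9.5³/12 + 2×5.5×4.75²] + [9.5×1.476² + 2(5.5³/12 + 5.5×1.274²)] = 385.9 in³.
Direct shear f_v = P/L_w = 25.7 / 20.5 = 1.254 kip/in (vertical).
Torsion M = P·e = 25.7 × 12.5 = 321.25 kip·in.
Critical point at (x, y) = (4.024, 4.75) from centroid. f_tx = M·y/J = 3.954 kip/in; f_ty = M·x/J = 3.35 kip/in.
Resultant f_max = √[f_tx² + (f_v + f_ty)²] = √[3.954² + (1.254 + 3.35)²] = 6.069 kip/in.
Capacity per unit length: r_n/Ω = (1/2.0) × 0.6 × 80 × (0.707 × 0.4375) = 7.423 kip/in.
6.069 ≤ 7.423 → adequate.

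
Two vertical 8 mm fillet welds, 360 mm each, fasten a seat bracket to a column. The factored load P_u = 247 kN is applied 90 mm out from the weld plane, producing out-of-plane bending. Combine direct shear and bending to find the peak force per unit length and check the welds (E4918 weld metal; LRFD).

f_max ≈ 618 N/mm; adequate

E49XX → F_EXX = 490 MPa.
L_w = 2 × 360 = 720 mm; section modulus (unit throat) S = 2 × L²/6 = 43200 mm².
Direct shear f_v = P/L_w = 247×10³/720 = 343.1 N/mm.
Moment M = P × e = 247×10³ × 90 = 22230000 N·mm; bending f_b = M/S = 514.6 N/mm.
f_max = √(f_v² + f_b²) = √(343.1² + 514.6²) = 618.5 N/mm.
φr_n = 0.75 × 0.6 × 490 × (0.707 × 8) = 1247 N/mm → adequate.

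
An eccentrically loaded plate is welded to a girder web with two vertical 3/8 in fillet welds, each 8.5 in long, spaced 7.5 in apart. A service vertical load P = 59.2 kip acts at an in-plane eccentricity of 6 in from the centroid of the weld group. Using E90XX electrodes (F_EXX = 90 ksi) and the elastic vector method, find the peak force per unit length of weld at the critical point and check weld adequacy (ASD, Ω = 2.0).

Total weld length L_w = 17 in. Treat welds as unit-width lines.
Polar moment about centroid: J = 2[d³/12 + d(b/2)²] = 2[8.5³/12 + 8.5×3.75²] = 341.4 in³.
Direct shear f_v = P/L_w = 59.2 / 17 = 3.482 kip/in (vertical).
Torsion M = P·e = 59.2 × 6 = 355.2 kip·in.
Critical point at (x, y) = (3.75, 4.25) from centroid. f_tx = M·y/J = 4.422 kip/in; f_ty = M·x/J = 3.901 kip/in.
Resultant f_max = √[f_tx² + (f_v + f_ty)²] = √[4.422² + (3.482 + 3.901)²] = 8.606 kip/in.
Capacity per unit length: r_n/Ω = (1/2.0) × 0.6 × 90 × (0.707 × 0.375) = 7.158 kip/in.
8.606 > 7.158 → NOT adequate.

f_max ≈ 8.61 kip/in; NOT adequate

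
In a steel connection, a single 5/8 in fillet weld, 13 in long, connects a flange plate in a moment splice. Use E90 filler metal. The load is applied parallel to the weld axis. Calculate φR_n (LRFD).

E90XX → F_EXX = 90 ksi.
Effective throat t_e = 0.707 × 0.625 = 0.4419 in.
Total length L = 13 in; A_we = 0.4419 × 13 = 5.744 in².
F_nw = 0.6 F_EXX = 0.6 × 90 = 54 ksi.
φR_n = 0.75 × 54 × 5.744 = 232.6 kips.

φR_n ≈ 233 kips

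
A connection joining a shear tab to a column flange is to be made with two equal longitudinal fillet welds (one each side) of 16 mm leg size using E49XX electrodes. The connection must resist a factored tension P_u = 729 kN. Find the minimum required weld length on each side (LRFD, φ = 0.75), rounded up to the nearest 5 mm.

L = 150 mm on each side

E49XX → F_EXX = 490 MPa.
Throat t_e = 0.707 × 16 = 11.31 mm.
φr_n = 0.75 × 0.6 × 490 × 11.31 × 10⁻³ = 2.494 kN/mm.
L_req = P_u / φr_n = 729 / 2.494 = 292.3 mm total.
Per side: 292.3 / 2 = 146.1 mm.
Round up → use L = 150 mm on each side.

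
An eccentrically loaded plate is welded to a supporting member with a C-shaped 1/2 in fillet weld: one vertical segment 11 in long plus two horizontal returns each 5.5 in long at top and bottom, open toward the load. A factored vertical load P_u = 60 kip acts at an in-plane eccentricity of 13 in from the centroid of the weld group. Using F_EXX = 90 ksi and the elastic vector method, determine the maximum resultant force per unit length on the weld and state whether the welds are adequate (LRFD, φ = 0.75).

Total weld length L_w = 22 in. Treat welds as unit-width lines.
Centroid: x̄ = 2×5.5×2.75 / 22 = 1.375 in from the vertical weld.
Polar moment about centroid: J = I_x + I_y = [11³/12 + 2×5.5×5.5²] + [11×1.375² + 2(5.5³/12 + 5.5×1.375²)] = 513 in³.
Direct shear f_v = P/L_w = 60 / 22 = 2.727 kip/in (vertical).
Torsion M = P·e = 60 × 13 = 780 kip·in.
Critical point at (x, y) = (4.125, 5.5) from centroid. f_tx = M·y/J = 8.363 kip/in; f_ty = M·x/J = 6.272 kip/in.
Resultant f_max = √[f_tx² + (f_v + f_ty)²] = √[8.363² + (2.727 + 6.272)²] = 12.29 kip/in.
Capacity per unit length: φr_n = 0.75 × 0.6 × 90 × (0.707 × 0.5) = 14.32 kip/in.
12.29 ≤ 14.32 → adequate.

f_max ≈ 12.3 kip/in; adequate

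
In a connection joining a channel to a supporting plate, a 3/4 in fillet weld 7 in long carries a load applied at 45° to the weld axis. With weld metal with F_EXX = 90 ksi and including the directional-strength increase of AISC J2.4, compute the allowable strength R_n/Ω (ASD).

t_e = 0.707 × 0.75 = 0.5302 in; A_we = 0.5302 × 7 = 3.712 in².
Directional factor: 1.0 + 0.5 sin^1.5(45°) = 1.297.
F_nw = 0.6 × 90 × 1.297 = 70.05 ksi.
R_n/Ω = (70.05 × 3.712) / 2.0 = 130 kips.

R_n/Ω ≈ 130 kips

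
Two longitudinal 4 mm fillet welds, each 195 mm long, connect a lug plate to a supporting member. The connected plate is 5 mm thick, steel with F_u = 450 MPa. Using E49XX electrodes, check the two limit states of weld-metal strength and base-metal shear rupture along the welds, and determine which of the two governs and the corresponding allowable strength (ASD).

E49XX → F_EXX = 490 MPa.
t_e = 0.707 × 4 = 2.828 mm; L = 390 mm.
Weld metal: R_n/Ω = (1/2.0) × 0.6 × 490 × 2.828 × 390 × 10⁻³ = 162.1 kN.
Base metal (shear rupture): R_n/Ω = (1/2.0) × 0.6 × 450 × 5 × 390 × 10⁻³ = 263.2 kN.
Governing: weld metal.

R_n/Ω ≈ 162 kN (weld metal governs)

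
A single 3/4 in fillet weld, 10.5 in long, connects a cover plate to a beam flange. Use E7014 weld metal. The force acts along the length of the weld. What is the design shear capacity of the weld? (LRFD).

φR_n ≈ 175 kips

E70XX → F_EXX = 70 ksi.
Effective throat t_e = 0.707 × 0.75 = 0.5302 in.
Total length L = 10.5 in; A_we = 0.5302 × 10.5 = 5.568 in².
F_nw = 0.6 F_EXX = 0.6 × 70 = 42 ksi.
φR_n = 0.75 × 42 × 5.568 = 175.4 kips.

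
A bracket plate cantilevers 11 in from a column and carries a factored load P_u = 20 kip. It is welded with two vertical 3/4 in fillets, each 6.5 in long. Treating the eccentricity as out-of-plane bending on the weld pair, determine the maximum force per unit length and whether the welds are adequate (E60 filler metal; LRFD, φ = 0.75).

f_max ≈ 15.7 kip/in; NOT adequate

E60XX → F_EXX = 60 ksi.
L_w = 2 × 6.5 = 13 in; section modulus (unit throat) S = 2 × L²/6 = 14.08 in².
Direct shear f_v = P/L_w = 20/13 = 1.538 kip/in.
Moment M = P × e = 20 × 11 = 220 kip·in; bending f_b = M/S = 15.62 kip/in.
f_max = √(f_v² + f_b²) = √(1.538² + 15.62²) = 15.7 kip/in.
φr_n = 0.75 × 0.6 × 60 × (0.707 × 0.75) = 14.32 kip/in → NOT adequate.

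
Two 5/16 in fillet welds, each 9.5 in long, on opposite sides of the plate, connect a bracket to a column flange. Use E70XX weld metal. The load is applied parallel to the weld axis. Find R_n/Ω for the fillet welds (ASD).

E70XX → F_EXX = 70 ksi.
Effective throat t_e = 0.707 × 0.3125 = 0.2209 in.
Total length L = 19 in; A_we = 0.2209 × 19 = 4.198 in².
F_nw = 0.6 F_EXX = 0.6 × 70 = 42 ksi.
R_n = 42 × 4.198 = 176.3 kips; R_n/Ω = 176.3/2.0 = 88.15 kips.

R_n/Ω ≈ 88.2 kips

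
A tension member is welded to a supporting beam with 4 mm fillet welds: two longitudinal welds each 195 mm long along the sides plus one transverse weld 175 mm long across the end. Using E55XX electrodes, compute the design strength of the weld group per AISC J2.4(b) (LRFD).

E55XX → F_EXX = 550 MPa.
t_e = 0.707 × 4 = 2.828 mm.
R_nwl = 0.6 × 550 × 2.828 × 390 × 10⁻³ = 364 kN (longitudinal, 2 welds).
R_nwt = 0.6 × 550 × 2.828 × 175 × 10⁻³ = 163.3 kN (transverse, base value).
(i) R_nwl + R_nwt = 527.3 kN; (ii) 0.85 R_nwl + 1.5 R_nwt = 554.3 kN.
R_n = max = 554.3 kN [governs: (ii)]; φR_n = 415.8 kN.

φR_n ≈ 416 kN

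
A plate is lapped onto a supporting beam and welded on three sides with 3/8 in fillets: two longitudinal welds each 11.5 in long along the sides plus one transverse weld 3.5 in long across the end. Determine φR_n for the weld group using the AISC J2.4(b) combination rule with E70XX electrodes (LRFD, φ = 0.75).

E70XX → F_EXX = 70 ksi.
t_e = 0.707 × 0.375 = 0.2651 in.
R_nwl = 0.6 × 70 × 0.2651 × 23 = 256.1 kips (longitudinal, 2 welds).
R_nwt = 0.6 × 70 × 0.2651 × 3.5 = 38.97 kips (transverse, base value).
(i) R_nwl + R_nwt = 295.1 kips; (ii) 0.85 R_nwl + 1.5 R_nwt = 276.2 kips.
R_n = max = 295.1 kips [governs: (i)]; φR_n = 221.3 kips.

φR_n ≈ 221 kips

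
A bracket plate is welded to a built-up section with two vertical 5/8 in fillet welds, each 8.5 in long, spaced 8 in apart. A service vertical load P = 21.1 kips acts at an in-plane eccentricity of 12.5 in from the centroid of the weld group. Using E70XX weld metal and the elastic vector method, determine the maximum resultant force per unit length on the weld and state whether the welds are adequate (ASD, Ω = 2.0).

f_max ≈ 5.04 kip/in; adequate

E70XX → F_EXX = 70 ksi.
Total weld length L_w = 17 in. Treat welds as unit-width lines.
Polar moment about centroid: J = 2[d³/12 + d(b/2)²] = 2[8.5³/12 + 8.5×4²] = 374.4 in³.
Direct shear f_v = P/L_w = 21.1 / 17 = 1.241 kip/in (vertical).
Torsion M = P·e = 21.1 × 12.5 = 263.75 kip·in.
Critical point at (x, y) = (4, 4.25) from centroid. f_tx = M·y/J = 2.994 kip/in; f_ty = M·x/J = 2.818 kip/in.
Resultant f_max = √[f_tx² + (f_v + f_ty)²] = √[2.994² + (1.241 + 2.818)²] = 5.044 kip/in.
Capacity per unit length: r_n/Ω = (1/2.0) × 0.6 × 70 × (0.707 × 0.625) = 9.279 kip/in.
5.044 ≤ 9.279 → adequate.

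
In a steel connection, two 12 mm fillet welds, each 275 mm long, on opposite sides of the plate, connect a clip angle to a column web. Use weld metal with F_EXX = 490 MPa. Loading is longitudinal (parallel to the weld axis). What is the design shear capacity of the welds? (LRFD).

Effective throat t_e = 0.707 × 12 = 8.484 mm.
Total length L = 550 mm; A_we = 8.484 × 550 = 4666 mm².
F_nw = 0.6 F_EXX = 0.6 × 490 = 294 MPa.
φR_n = 0.75 × 294 × 4666 × 10⁻³ = 1029 kN.

φR_n ≈ 1030 kN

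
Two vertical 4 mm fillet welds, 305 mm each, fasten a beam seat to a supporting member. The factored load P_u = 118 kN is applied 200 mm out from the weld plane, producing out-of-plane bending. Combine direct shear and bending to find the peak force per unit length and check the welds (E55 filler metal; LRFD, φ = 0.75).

f_max ≈ 785 N/mm; NOT adequate

E55XX → F_EXX = 550 MPa.
L_w = 2 × 305 = 610 mm; section modulus (unit throat) S = 2 × L²/6 = 31010 mm².
Direct shear f_v = P/L_w = 118×10³/610 = 193.4 N/mm.
Moment M = P × e = 118×10³ × 200 = 23600000 N·mm; bending f_b = M/S = 761.1 N/mm.
f_max = √(f_v² + f_b²) = √(193.4² + 761.1²) = 785.3 N/mm.
φr_n = 0.75 × 0.6 × 550 × (0.707 × 4) = 699.9 N/mm → NOT adequate.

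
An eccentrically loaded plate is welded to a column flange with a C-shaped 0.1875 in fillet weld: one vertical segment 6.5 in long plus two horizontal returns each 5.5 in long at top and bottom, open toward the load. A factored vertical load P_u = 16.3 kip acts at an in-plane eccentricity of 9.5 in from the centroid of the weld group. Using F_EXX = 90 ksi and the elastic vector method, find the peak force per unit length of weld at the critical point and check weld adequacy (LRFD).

Total weld length L_w = 17.5 in. Treat welds as unit-width lines.
Centroid: x̄ = 2×5.5×2.75 / 17.5 = 1.729 in from the vertical weld.
Polar moment about centroid: J = I_x + I_y = [6.5³/12 + 2×5.5×3.25²] + [6.5×1.729² + 2(5.5³/12 + 5.5×1.021²)] = 197.7 in³.
Direct shear f_v = P/L_w = 16.3 / 17.5 = 0.9314 kip/in (vertical).
Torsion M = P·e = 16.3 × 9.5 = 154.85 kip·in.
Critical point at (x, y) = (3.771, 3.25) from centroid. f_tx = M·y/J = 2.546 kip/in; f_ty = M·x/J = 2.954 kip/in.
Resultant f_max = √[f_tx² + (f_v + f_ty)²] = √[2.546² + (0.9314 + 2.954)²] = 4.645 kip/in.
Capacity per unit length: φr_n = 0.75 × 0.6 × 90 × (0.707 × 0.1875) = 5.369 kip/in.
4.645 ≤ 5.369 → adequate.

f_max ≈ 4.65 kip/in; adequate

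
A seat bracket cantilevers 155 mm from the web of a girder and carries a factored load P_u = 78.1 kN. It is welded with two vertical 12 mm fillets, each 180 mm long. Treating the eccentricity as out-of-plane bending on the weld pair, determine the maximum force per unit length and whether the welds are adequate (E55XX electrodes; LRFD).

f_max ≈ 1140 N/mm; adequate

E55XX → F_EXX = 550 MPa.
L_w = 2 × 180 = 360 mm; section modulus (unit throat) S = 2 × L²/6 = 10800 mm².
Direct shear f_v = P/L_w = 78.1×10³/360 = 216.9 N/mm.
Moment M = P × e = 78.1×10³ × 155 = 12106000 N·mm; bending f_b = M/S = 1121 N/mm.
f_max = √(f_v² + f_b²) = √(216.9² + 1121²) = 1142 N/mm.
φr_n = 0.75 × 0.6 × 550 × (0.707 × 12) = 2100 N/mm → adequate.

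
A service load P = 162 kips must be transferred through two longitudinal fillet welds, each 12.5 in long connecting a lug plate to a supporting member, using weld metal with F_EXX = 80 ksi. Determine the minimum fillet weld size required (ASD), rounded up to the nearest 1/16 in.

w = 7/16 in

Total weld length L = 25 in.
Required throat t_e = P × Ω / (0.6 F_EXX × L) = 162 × 2.0 / (0.6 × 80 × 25) = 0.27 in.
Required leg w = t_e / 0.707 = 0.3819 in → use 7/16 in.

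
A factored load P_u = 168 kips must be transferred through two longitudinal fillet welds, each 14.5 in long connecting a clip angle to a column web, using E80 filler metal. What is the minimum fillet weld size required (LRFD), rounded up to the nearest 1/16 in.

E80XX → F_EXX = 80 ksi.
Total weld length L = 29 in.
Required throat t_e = P_u / (φ × 0.6 F_EXX × L) = 168 / (0.75 × 0.6 × 80 × 29) = 0.1609 in.
Required leg w = t_e / 0.707 = 0.2276 in → use 1/4 in.

w = 1/4 in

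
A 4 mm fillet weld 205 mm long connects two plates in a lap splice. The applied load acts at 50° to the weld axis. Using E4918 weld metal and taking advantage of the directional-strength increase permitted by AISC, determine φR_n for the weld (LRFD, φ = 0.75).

E49XX → F_EXX = 490 MPa.
t_e = 0.707 × 4 = 2.828 mm; A_we = 2.828 × 205 = 579.7 mm².
Directional factor: 1.0 + 0.5 sin^1.5(50°) = 1.335.
F_nw = 0.6 × 490 × 1.335 = 392.6 MPa.
φR_n = 0.75 × 392.6 × 579.7 × 10⁻³ = 170.7 kN.

φR_n ≈ 171 kN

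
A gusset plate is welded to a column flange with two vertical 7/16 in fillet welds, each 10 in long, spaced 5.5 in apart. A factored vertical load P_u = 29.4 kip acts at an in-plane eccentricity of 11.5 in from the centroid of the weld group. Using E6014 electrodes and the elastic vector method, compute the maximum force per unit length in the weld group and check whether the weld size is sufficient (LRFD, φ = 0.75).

f_max ≈ 6.9 kip/in; adequate

E60XX → F_EXX = 60 ksi.
Total weld length L_w = 20 in. Treat welds as unit-width lines.
Polar moment about centroid: J = 2[d³/12 + d(b/2)²] = 2[10³/12 + 10×2.75²] = 317.9 in³.
Direct shear f_v = P/L_w = 29.4 / 20 = 1.47 kip/in (vertical).
Torsion M = P·e = 29.4 × 11.5 = 338.1 kip·in.
Critical point at (x, y) = (2.75, 5) from centroid. f_tx = M·y/J = 5.317 kip/in; f_ty = M·x/J = 2.925 kip/in.
Resultant f_max = √[f_tx² + (f_v + f_ty)²] = √[5.317² + (1.47 + 2.925)²] = 6.898 kip/in.
Capacity per unit length: φr_n = 0.75 × 0.6 × 60 × (0.707 × 0.4375) = 8.351 kip/in.
6.898 ≤ 8.351 → adequate.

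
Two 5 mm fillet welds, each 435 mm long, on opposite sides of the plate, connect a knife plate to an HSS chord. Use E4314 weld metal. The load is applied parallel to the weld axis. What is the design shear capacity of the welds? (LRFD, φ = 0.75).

φR_n ≈ 595 kN

E43XX → F_EXX = 430 MPa.
Effective throat t_e = 0.707 × 5 = 3.535 mm.
Total length L = 870 mm; A_we = 3.535 × 870 = 3075 mm².
F_nw = 0.6 F_EXX = 0.6 × 430 = 258 MPa.
φR_n = 0.75 × 258 × 3075 × 10⁻³ = 595.1 kN.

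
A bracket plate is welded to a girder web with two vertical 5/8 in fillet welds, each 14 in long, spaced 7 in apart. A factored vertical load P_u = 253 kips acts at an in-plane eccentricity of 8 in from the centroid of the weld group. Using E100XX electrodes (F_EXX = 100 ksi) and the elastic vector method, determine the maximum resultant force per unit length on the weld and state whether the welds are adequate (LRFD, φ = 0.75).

f_max ≈ 25.2 kip/in; NOT adequate

Total weld length L_w = 28 in. Treat welds as unit-width lines.
Polar moment about centroid: J = 2[d³/12 + d(b/2)²] = 2[14³/12 + 14×3.5²] = 800.3 in³.
Direct shear f_v = P/L_w = 253 / 28 = 9.036 kip/in (vertical).
Torsion M = P·e = 253 × 8 = 2024 kip·in.
Critical point at (x, y) = (3.5, 7) from centroid. f_tx = M·y/J = 17.7 kip/in; f_ty = M·x/J = 8.851 kip/in.
Resultant f_max = √[f_tx² + (f_v + f_ty)²] = √[17.7² + (9.036 + 8.851)²] = 25.17 kip/in.
Capacity per unit length: φr_n = 0.75 × 0.6 × 100 × (0.707 × 0.625) = 19.88 kip/in.
25.17 > 19.88 → NOT adequate.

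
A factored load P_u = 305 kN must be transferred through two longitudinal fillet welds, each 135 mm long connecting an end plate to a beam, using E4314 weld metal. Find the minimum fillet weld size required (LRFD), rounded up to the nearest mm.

w = 9 mm

E43XX → F_EXX = 430 MPa.
Total weld length L = 270 mm.
Required throat t_e = P_u / (φ × 0.6 F_EXX × L) = 305 / (0.75 × 0.6 × 430 × 270 × 10⁻³) = 5.838 mm.
Required leg w = t_e / 0.707 = 8.257 mm → use 9 mm.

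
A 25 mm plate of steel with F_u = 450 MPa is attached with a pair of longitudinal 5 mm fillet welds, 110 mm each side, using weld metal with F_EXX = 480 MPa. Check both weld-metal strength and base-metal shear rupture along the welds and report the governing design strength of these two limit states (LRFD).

φR_n ≈ 168 kN (weld metal governs)

t_e = 0.707 × 5 = 3.535 mm; L = 220 mm.
Weld metal: φR_n = 0.75 × 0.6 × 480 × 3.535 × 220 × 10⁻³ = 168 kN.
Base metal (shear rupture): φR_n = 0.75 × 0.6 × 450 × 25 × 220 × 10⁻³ = 1114 kN.
Governing: weld metal.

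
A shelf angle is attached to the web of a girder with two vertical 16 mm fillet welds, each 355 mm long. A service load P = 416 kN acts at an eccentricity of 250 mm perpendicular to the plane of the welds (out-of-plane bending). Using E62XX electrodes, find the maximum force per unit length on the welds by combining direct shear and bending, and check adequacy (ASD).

f_max ≈ 2540 N/mm; NOT adequate

E62XX → F_EXX = 620 MPa.
L_w = 2 × 355 = 710 mm; section modulus (unit throat) S = 2 × L²/6 = 42010 mm².
Direct shear f_v = P/L_w = 416×10³/710 = 585.9 N/mm.
Moment M = P × e = 416×10³ × 250 = 104000000 N·mm; bending f_b = M/S = 2476 N/mm.
f_max = √(f_v² + f_b²) = √(585.9² + 2476²) = 2544 N/mm.
r_n/Ω = (1/2.0) × 0.6 × 620 × (0.707 × 16) = 2104 N/mm → NOT adequate.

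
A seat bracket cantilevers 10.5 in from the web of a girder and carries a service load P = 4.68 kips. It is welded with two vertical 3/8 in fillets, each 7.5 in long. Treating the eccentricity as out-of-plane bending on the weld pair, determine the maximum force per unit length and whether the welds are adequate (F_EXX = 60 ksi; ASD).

L_w = 2 × 7.5 = 15 in; section modulus (unit throat) S = 2 × L²/6 = 18.75 in².
Direct shear f_v = P/L_w = 4.68/15 = 0.312 kip/in.
Moment M = P × e = 4.68 × 10.5 = 49.14 kip·in; bending f_b = M/S = 2.621 kip/in.
f_max = √(f_v² + f_b²) = √(0.312² + 2.621²) = 2.639 kip/in.
r_n/Ω = (1/2.0) × 0.6 × 60 × (0.707 × 0.375) = 4.772 kip/in → adequate.

f_max ≈ 2.64 kip/in; adequate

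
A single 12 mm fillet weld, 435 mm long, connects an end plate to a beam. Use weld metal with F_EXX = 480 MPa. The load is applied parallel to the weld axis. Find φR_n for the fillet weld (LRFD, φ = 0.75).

Effective throat t_e = 0.707 × 12 = 8.484 mm.
Total length L = 435 mm; A_we = 8.484 × 435 = 3691 mm².
F_nw = 0.6 F_EXX = 0.6 × 480 = 288 MPa.
φR_n = 0.75 × 288 × 3691 × 10⁻³ = 797.2 kN.

φR_n ≈ 797 kN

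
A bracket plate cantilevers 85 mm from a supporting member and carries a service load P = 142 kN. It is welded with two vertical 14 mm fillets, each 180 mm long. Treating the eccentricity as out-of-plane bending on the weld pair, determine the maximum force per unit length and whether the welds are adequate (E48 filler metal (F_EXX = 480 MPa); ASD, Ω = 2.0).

L_w = 2 × 180 = 360 mm; section modulus (unit throat) S = 2 × L²/6 = 10800 mm².
Direct shear f_v = P/L_w = 142×10³/360 = 394.4 N/mm.
Moment M = P × e = 142×10³ × 85 = 12070000 N·mm; bending f_b = M/S = 1118 N/mm.
f_max = √(f_v² + f_b²) = √(394.4² + 1118²) = 1185 N/mm.
r_n/Ω = (1/2.0) × 0.6 × 480 × (0.707 × 14) = 1425 N/mm → adequate.

f_max ≈ 1190 N/mm; adequate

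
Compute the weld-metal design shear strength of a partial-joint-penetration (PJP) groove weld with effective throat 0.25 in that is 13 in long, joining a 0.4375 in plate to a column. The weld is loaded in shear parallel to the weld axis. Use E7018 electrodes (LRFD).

E70XX → F_EXX = 70 ksi.
Effective throat (given) t_e = 0.25 in.
A_we = 0.25 × 13 = 3.25 in².
F_nw = 0.6 F_EXX = 42 ksi.
φR_n = 0.75 × 42 × 3.25 = 102.4 kip.

φR_n ≈ 102 kip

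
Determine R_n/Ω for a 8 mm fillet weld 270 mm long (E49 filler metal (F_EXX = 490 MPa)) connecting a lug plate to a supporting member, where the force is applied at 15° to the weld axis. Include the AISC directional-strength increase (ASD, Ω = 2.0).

t_e = 0.707 × 8 = 5.656 mm; A_we = 5.656 × 270 = 1527 mm².
Directional factor: 1.0 + 0.5 sin^1.5(15°) = 1.066.
F_nw = 0.6 × 490 × 1.066 = 313.4 MPa.
R_n/Ω = (313.4 × 1527) / 2.0 × 10⁻³ = 239.3 kN.

R_n/Ω ≈ 239 kN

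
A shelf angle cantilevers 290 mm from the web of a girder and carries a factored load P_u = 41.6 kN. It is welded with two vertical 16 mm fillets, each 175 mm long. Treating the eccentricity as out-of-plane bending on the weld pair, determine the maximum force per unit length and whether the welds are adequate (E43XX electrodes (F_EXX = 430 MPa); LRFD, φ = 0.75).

L_w = 2 × 175 = 350 mm; section modulus (unit throat) S = 2 × L²/6 = 10210 mm².
Direct shear f_v = P/L_w = 41.6×10³/350 = 118.9 N/mm.
Moment M = P × e = 41.6×10³ × 290 = 12064000 N·mm; bending f_b = M/S = 1182 N/mm.
f_max = √(f_v² + f_b²) = √(118.9² + 1182²) = 1188 N/mm.
φr_n = 0.75 × 0.6 × 430 × (0.707 × 16) = 2189 N/mm → adequate.

f_max ≈ 1190 N/mm; adequate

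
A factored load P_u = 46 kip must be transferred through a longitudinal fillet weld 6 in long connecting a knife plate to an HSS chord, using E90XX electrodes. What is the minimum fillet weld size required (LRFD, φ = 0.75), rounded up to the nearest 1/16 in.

w = 5/16 in

E90XX → F_EXX = 90 ksi.
Total weld length L = 6 in.
Required throat t_e = P_u / (φ × 0.6 F_EXX × L) = 46 / (0.75 × 0.6 × 90 × 6) = 0.1893 in.
Required leg w = t_e / 0.707 = 0.2678 in → use 5/16 in.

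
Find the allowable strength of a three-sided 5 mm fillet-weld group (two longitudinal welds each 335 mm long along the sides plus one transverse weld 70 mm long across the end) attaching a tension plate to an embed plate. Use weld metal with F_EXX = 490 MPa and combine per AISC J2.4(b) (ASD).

R_n/Ω ≈ 385 kN

t_e = 0.707 × 5 = 3.535 mm.
R_nwl = 0.6 × 490 × 3.535 × 670 × 10⁻³ = 696.3 kN (longitudinal, 2 welds).
R_nwt = 0.6 × 490 × 3.535 × 70 × 10⁻³ = 72.75 kN (transverse, base value).
(i) R_nwl + R_nwt = 769.1 kN; (ii) 0.85 R_nwl + 1.5 R_nwt = 701 kN.
R_n = max = 769.1 kN [governs: (i)]; R_n/Ω = 384.5 kN.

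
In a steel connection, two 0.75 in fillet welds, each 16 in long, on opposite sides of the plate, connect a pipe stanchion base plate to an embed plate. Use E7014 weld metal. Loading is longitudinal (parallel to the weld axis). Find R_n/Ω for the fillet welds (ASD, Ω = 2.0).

E70XX → F_EXX = 70 ksi.
Effective throat t_e = 0.707 × 0.75 = 0.5302 in.
Total length L = 32 in; A_we = 0.5302 × 32 = 16.97 in².
F_nw = 0.6 F_EXX = 0.6 × 70 = 42 ksi.
R_n = 42 × 16.97 = 712.7 kip; R_n/Ω = 712.7/2.0 = 356.3 kip.

R_n/Ω ≈ 356 kip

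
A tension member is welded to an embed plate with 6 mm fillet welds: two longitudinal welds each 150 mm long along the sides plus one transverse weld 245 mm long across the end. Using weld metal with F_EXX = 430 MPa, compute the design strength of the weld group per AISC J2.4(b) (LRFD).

φR_n ≈ 511 kN

t_e = 0.707 × 6 = 4.242 mm.
R_nwl = 0.6 × 430 × 4.242 × 300 × 10⁻³ = 328.3 kN (longitudinal, 2 welds).
R_nwt = 0.6 × 430 × 4.242 × 245 × 10⁻³ = 268.1 kN (transverse, base value).
(i) R_nwl + R_nwt = 596.5 kN; (ii) 0.85 R_nwl + 1.5 R_nwt = 681.3 kN.
R_n = max = 681.3 kN [governs: (ii)]; φR_n = 511 kN.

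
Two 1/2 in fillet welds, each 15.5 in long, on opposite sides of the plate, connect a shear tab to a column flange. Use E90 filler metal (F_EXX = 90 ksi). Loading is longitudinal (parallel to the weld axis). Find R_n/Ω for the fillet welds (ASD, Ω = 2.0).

Effective throat t_e = 0.707 × 0.5 = 0.3535 in.
Total length L = 31 in; A_we = 0.3535 × 31 = 10.96 in².
F_nw = 0.6 F_EXX = 0.6 × 90 = 54 ksi.
R_n = 54 × 10.96 = 591.8 kip; R_n/Ω = 591.8/2.0 = 295.9 kip.

R_n/Ω ≈ 296 kip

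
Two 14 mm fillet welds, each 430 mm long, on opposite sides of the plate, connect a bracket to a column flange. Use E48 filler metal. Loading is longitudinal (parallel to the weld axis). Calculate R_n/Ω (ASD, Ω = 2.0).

E48XX → F_EXX = 480 MPa.
Effective throat t_e = 0.707 × 14 = 9.898 mm.
Total length L = 860 mm; A_we = 9.898 × 860 = 8512 mm².
F_nw = 0.6 F_EXX = 0.6 × 480 = 288 MPa.
R_n = 288 × 8512 × 10⁻³ = 2452 kN; R_n/Ω = 2452/2.0 = 1226 kN.

R_n/Ω ≈ 1230 kN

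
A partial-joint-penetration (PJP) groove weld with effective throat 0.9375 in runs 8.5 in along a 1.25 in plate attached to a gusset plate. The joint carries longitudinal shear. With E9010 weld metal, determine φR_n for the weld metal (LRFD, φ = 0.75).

φR_n ≈ 323 kips

E90XX → F_EXX = 90 ksi.
Effective throat (given) t_e = 0.9375 in.
A_we = 0.9375 × 8.5 = 7.969 in².
F_nw = 0.6 F_EXX = 54 ksi.
φR_n = 0.75 × 54 × 7.969 = 322.7 kips.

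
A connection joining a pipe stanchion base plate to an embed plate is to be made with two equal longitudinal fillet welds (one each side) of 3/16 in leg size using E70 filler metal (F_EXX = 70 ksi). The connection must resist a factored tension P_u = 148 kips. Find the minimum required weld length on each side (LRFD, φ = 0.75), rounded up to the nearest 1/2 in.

L = 18 in on each side

Throat t_e = 0.707 × 0.1875 = 0.1326 in.
φr_n = 0.75 × 0.6 × 70 × 0.1326 = 4.176 kips/in.
L_req = P_u / φr_n = 148 / 4.176 = 35.44 in total.
Per side: 35.44 / 2 = 17.72 in.
Round up → use L = 18 in on each side.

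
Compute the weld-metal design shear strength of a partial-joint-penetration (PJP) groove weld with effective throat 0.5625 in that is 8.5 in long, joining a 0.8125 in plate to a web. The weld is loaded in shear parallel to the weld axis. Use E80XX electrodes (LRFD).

E80XX → F_EXX = 80 ksi.
Effective throat (given) t_e = 0.5625 in.
A_we = 0.5625 × 8.5 = 4.781 in².
F_nw = 0.6 F_EXX = 48 ksi.
φR_n = 0.75 × 48 × 4.781 = 172.1 kip.

φR_n ≈ 172 kip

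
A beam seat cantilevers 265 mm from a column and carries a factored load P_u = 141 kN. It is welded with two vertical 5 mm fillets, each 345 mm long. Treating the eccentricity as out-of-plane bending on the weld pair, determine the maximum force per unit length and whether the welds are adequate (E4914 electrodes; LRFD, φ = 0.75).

f_max ≈ 964 N/mm; NOT adequate

E49XX → F_EXX = 490 MPa.
L_w = 2 × 345 = 690 mm; section modulus (unit throat) S = 2 × L²/6 = 39680 mm².
Direct shear f_v = P/L_w = 141×10³/690 = 204.3 N/mm.
Moment M = P × e = 141×10³ × 265 = 37365000 N·mm; bending f_b = M/S = 941.8 N/mm.
f_max = √(f_v² + f_b²) = √(204.3² + 941.8²) = 963.7 N/mm.
φr_n = 0.75 × 0.6 × 490 × (0.707 × 5) = 779.5 N/mm → NOT adequate.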